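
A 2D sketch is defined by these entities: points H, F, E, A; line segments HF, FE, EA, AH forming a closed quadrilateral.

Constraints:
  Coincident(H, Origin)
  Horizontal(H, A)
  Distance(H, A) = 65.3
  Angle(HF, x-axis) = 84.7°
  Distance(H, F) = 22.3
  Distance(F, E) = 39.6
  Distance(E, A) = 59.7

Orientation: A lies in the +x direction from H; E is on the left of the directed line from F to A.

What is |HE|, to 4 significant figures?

58.10

Checks: |FE| = 39.60 ✓; |EA| = 59.70 ✓.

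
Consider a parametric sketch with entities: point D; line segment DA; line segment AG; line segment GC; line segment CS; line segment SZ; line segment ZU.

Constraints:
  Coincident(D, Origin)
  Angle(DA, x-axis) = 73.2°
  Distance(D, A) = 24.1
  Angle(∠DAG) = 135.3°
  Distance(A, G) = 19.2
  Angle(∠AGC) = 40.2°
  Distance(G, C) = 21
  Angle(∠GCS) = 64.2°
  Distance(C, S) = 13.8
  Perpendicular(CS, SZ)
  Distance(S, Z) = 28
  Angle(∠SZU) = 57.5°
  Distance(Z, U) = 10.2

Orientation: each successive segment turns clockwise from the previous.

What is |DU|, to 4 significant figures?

43.15

CS ⟂ SZ, so SZ runs at 42.90°; with |SZ| = 28.0, Z = (27.33, 41.84). ∠SZU = 57.5° gives ZU at -79.60° from the x-axis; with |ZU| = 10.2, U = (29.17, 31.80). Then |DU| = |U − D| = 43.15.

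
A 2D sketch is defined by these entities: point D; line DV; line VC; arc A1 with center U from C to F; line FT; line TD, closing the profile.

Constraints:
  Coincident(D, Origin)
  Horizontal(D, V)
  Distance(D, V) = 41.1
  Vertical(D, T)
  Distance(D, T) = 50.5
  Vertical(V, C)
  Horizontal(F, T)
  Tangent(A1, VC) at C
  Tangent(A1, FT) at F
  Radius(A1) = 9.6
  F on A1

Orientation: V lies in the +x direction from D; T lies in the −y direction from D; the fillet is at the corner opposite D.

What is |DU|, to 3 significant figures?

51.6

D is at the origin; DV is horizontal with |DV| = 41.1 and V on the +x side, so V = (41.1, 0.00). DT is vertical with |DT| = 50.5 and T on the −y side, so T = (0.00, -50.5). The virtual corner opposite D is at (41.1, -50.5). Tangency of A1 to VC means the radius UC is perpendicular to VC and since A1 is tangent to FT there, UF ⟂ FT, with radius 9.6, so the center U sits 9.6 in from both sides at U = (31.5, -40.9). Then |DU| = |U − D| = 51.6.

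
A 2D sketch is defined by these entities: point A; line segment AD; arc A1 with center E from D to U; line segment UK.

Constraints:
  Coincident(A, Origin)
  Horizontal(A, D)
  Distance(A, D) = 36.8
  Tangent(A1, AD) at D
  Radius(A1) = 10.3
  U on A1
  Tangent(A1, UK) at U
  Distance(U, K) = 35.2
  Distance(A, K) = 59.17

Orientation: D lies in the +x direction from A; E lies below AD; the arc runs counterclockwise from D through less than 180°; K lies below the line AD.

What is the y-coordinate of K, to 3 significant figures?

-47.0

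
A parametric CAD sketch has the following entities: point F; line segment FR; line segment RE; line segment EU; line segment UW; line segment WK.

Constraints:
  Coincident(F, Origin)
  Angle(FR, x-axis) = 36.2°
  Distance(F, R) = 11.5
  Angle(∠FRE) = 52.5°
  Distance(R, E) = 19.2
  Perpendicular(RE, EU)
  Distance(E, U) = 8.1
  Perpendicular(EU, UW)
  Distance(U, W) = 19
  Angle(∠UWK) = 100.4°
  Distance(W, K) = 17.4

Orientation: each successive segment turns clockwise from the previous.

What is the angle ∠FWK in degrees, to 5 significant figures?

108.96°

F is at the origin; FR runs at 36.2° with length 11.5, so R = (9.2800, 6.7920). ∠FRE = 52.5° gives RE at -91.300° from the x-axis; with |RE| = 19.2, E = (8.8444, -12.403). The perpendicularity gives EU at right angles to RE, so EU runs at 178.70°; with |EU| = 8.1, U = (0.74653, -12.219). The perpendicularity gives UW at right angles to EU, so UW runs at 88.700°; with |UW| = 19.0, W = (1.1776, 6.7758). ∠UWK = 100.4° gives WK at 9.1000° from the x-axis; with |WK| = 17.4, K = (18.359, 9.5277). Then cos ∠FWK = WF·WK / (|WF||WK|), giving 108.96°.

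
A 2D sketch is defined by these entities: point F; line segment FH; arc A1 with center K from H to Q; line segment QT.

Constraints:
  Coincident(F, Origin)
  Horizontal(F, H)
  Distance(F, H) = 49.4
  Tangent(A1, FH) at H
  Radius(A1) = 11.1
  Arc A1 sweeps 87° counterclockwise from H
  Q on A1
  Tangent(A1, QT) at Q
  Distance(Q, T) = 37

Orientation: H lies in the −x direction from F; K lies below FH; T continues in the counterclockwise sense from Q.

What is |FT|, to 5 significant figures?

78.420

F is at the origin; F and H share the same y with |FH| = 49.4 and H on the −x side, so H = (-49.400, 0.0000). Tangency of A1 to FH means the radius KH is perpendicular to FH, so K = H + (0, -11.1) = (-49.400, -11.100). On A1, H sits at bearing 90° from K; an 87° counterclockwise sweep puts Q at bearing 177°, so Q = K + 11.1·(cos 177°, sin 177°) = (-60.485, -10.519). A1 meets QT tangentially, so KQ is at right angles to QT, so QT runs along (−sin 177°, cos 177°); with |QT| = 37.0, T = (-62.421, -47.468). Then |FT| = |T − F| = 78.420.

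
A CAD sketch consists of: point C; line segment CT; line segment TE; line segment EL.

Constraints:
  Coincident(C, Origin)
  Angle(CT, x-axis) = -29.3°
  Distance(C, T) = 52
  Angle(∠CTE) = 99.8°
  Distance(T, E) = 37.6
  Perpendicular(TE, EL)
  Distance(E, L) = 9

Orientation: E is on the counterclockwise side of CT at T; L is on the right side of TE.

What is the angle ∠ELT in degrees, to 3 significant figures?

76.5°

C is at the origin; CT runs at -29.3° with length 52.0, so T = 52.0·(cos -29.3°, sin -29.3°) = (45.3, -25.4). ∠CTE = 99.8°, so TE runs at -29.3° + (180° − 99.8°) = 50.9° from the x-axis; with |TE| = 37.6, E = T + 37.6·(cos 50.9°, sin 50.9°) = (69.1, 3.73). TE is perpendicular to EL; with |EL| = 9.0 on the right of TE, L = E + 9.0·(0.776, -0.631) = (76.0, -1.94). Then cos ∠ELT = LE·LT / (|LE||LT|), giving 76.5°.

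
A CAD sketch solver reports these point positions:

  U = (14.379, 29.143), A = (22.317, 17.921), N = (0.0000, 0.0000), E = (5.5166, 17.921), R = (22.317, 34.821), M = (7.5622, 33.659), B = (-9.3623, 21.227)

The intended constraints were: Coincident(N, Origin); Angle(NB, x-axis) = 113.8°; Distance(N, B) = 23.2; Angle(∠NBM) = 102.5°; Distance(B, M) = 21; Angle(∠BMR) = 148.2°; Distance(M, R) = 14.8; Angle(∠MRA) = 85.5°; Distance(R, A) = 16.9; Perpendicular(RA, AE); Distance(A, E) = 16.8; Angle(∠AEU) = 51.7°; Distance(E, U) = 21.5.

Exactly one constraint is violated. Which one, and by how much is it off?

Distance(E, U) = 21.5 — off by 7.20.

N = (0.00, 0.00) ✓; NB at 113.8° ✓; |NB| = 23.20 ✓; ∠NBM = 102.5° ✓; |BM| = 21.00 ✓; ∠BMR = 148.2° ✓; |MR| = 14.80 ✓; ∠MRA = 85.50° ✓; |RA| = 16.90 ✓; ∠(RA, AE) = 90.00° ✓; |AE| = 16.80 ✓; ∠AEU = 51.70° ✓; |EU| = 14.30 ✗.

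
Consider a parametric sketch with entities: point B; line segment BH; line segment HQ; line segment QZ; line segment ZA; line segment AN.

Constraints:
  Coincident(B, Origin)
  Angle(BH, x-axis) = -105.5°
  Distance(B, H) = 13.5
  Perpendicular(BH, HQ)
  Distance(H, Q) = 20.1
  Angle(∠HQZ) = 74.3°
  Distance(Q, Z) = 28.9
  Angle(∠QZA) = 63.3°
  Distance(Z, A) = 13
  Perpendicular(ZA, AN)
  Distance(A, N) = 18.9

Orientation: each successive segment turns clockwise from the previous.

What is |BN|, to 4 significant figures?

17.56

∠QZA = 63.3° gives ZA at -57.90° from the x-axis; with |ZA| = 13.0, A = (-1.098, 6.070). ZA is perpendicular to AN, so AN runs at -147.9°; with |AN| = 18.9, N = (-17.11, -3.974). Then |BN| = |N − B| = 17.56.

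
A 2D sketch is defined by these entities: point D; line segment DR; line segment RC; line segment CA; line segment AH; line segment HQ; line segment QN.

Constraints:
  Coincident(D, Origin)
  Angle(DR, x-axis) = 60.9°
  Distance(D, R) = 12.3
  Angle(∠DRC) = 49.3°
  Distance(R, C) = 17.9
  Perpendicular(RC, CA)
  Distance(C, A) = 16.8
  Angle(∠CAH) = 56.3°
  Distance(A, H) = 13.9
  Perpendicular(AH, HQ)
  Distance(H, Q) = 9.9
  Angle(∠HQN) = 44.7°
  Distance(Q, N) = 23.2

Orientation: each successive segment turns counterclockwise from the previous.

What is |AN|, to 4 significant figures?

7.020

D is at the origin; DR runs at 60.9° with length 12.3, so R = (5.982, 10.75). ∠DRC = 49.3° gives RC at -168.4° from the x-axis; with |RC| = 17.9, C = (-11.55, 7.148). RC is perpendicular to CA, so CA runs at -78.40°; with |CA| = 16.8, A = (-8.174, -9.309). ∠CAH = 56.3° gives AH at 45.30° from the x-axis; with |AH| = 13.9, H = (1.603, 0.5714). AH ⟂ HQ, so HQ runs at 135.3°; with |HQ| = 9.9, Q = (-5.434, 7.535). ∠HQN = 44.7° gives QN at -89.40° from the x-axis; with |QN| = 23.2, N = (-5.191, -15.66). Then |AN| = |N − A| = 7.020.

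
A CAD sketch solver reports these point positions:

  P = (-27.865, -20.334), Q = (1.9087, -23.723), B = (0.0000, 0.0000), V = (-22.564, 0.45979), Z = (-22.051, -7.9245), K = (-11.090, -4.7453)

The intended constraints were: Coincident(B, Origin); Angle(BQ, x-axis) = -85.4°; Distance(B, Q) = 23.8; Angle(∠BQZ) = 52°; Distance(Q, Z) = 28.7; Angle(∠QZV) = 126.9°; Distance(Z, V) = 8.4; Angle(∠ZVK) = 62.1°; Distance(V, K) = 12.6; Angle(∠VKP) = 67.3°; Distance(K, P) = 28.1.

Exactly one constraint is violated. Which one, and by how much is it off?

Distance(K, P) = 28.1 — off by 5.20.

B = (0.00, 0.00) ✓; BQ at -85.40° ✓; |BQ| = 23.80 ✓; ∠BQZ = 52.00° ✓; |QZ| = 28.70 ✓; ∠QZV = 126.9° ✓; |ZV| = 8.400 ✓; ∠ZVK = 62.10° ✓; |VK| = 12.60 ✓; ∠VKP = 67.30° ✓; |KP| = 22.90 ✗.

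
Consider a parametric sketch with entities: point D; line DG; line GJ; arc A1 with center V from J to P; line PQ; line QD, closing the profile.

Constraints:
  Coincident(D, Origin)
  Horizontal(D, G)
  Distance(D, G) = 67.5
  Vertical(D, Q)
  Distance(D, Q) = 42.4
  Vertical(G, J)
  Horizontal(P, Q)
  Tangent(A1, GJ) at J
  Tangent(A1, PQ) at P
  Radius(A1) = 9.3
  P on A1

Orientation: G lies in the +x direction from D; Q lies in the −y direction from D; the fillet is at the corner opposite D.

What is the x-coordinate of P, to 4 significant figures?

58.20

D is at the origin; D and G share the same y with |DG| = 67.5 and G on the +x side, so G = (67.50, 0.000). DQ is vertical with |DQ| = 42.4 and Q on the −y side, so Q = (0.000, -42.40). The virtual corner opposite D is at (67.50, -42.40). Tangency of A1 to GJ means the radius VJ is perpendicular to GJ and A1 meets PQ tangentially, so VP is at right angles to PQ, with radius 9.3, so the center V sits 9.3 in from both sides at V = (58.20, -33.10). That places the tangent points at J = (67.50, -33.10) on GJ and P = (58.20, -42.40) on PQ. So P.x = 58.20.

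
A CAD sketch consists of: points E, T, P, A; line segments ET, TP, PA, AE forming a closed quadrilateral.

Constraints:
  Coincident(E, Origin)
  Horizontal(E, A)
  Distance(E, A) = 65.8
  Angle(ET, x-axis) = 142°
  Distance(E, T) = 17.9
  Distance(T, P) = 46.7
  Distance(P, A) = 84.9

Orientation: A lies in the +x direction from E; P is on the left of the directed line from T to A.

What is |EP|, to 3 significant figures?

55.1

Checks: |TP| = 46.70 ✓; |PA| = 84.90 ✓.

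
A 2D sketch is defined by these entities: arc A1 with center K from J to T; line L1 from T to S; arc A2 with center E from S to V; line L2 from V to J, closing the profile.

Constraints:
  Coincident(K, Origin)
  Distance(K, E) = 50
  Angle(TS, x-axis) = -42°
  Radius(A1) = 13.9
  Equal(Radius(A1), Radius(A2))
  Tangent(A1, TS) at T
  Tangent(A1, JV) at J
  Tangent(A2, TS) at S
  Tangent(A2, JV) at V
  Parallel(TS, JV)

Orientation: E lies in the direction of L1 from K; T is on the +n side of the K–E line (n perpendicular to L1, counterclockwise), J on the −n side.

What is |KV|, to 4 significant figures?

51.90

The slot axis is L1's direction at -42.0°, so u = (cos -42.0°, sin -42.0°) = (0.7431, -0.6691) and n = (−sin -42.0°, cos -42.0°) = (0.6691, 0.7431). K is at the origin and E lies 50.0 along u from K, so E = 50.0·u = (37.16, -33.46). Tangency of A1 to both parallel lines with radius 13.9 puts T and J at K ± 13.9·n: T = (9.301, 10.33), J = (-9.301, -10.33). Equal radii place S and V the same way about E: S = E + 13.9·n = (46.46, -23.13), V = E − 13.9·n = (27.86, -43.79). Then |KV| = |V − K| = 51.90.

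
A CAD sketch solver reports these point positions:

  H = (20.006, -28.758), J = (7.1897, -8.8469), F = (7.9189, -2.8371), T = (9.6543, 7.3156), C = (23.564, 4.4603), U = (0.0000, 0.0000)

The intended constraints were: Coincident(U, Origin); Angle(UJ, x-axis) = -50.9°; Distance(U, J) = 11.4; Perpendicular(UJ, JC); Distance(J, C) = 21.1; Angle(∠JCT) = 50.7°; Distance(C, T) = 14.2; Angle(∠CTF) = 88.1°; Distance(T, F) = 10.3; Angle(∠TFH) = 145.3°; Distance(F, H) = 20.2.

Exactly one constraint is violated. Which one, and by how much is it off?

Distance(F, H) = 20.2 — off by 8.40.

U = (0.00, 0.00) ✓; UJ at -50.90° ✓; |UJ| = 11.40 ✓; ∠(UJ, JC) = 90.00° ✓; |JC| = 21.10 ✓; ∠JCT = 50.70° ✓; |CT| = 14.20 ✓; ∠CTF = 88.10° ✓; |TF| = 10.30 ✓; ∠TFH = 145.3° ✓; |FH| = 28.60 ✗.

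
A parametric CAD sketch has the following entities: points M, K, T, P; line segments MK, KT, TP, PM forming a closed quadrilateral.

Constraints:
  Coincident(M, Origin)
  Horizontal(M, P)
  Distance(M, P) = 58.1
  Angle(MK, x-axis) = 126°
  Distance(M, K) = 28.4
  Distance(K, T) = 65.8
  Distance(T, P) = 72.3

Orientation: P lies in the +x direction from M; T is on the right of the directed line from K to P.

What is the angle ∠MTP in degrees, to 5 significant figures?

53.428°

M is at the origin; M and P share the same y with |MP| = 58.1 and P in +x, so P = (58.1, 0). MK runs at 126.0° with |MK| = 28.4, so K = (-16.693, 22.976). T is determined by |KT| = 65.8 and |TP| = 72.3 together: it lies at the intersection of circle(K, 65.8) and circle(P, 72.3). With |KP| = 78.243, the foot of the radical line on KP is 33.385 from K and the perpendicular offset is √(65.8² − 33.385²) = 56.702. Taking the right-of-KP solution: T = (-1.4305, -41.029).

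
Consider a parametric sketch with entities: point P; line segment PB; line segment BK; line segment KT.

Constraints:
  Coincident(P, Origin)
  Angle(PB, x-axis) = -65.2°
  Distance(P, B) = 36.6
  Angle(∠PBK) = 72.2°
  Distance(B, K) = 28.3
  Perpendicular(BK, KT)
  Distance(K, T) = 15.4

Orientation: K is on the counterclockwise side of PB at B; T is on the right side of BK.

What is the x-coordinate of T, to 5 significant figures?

46.607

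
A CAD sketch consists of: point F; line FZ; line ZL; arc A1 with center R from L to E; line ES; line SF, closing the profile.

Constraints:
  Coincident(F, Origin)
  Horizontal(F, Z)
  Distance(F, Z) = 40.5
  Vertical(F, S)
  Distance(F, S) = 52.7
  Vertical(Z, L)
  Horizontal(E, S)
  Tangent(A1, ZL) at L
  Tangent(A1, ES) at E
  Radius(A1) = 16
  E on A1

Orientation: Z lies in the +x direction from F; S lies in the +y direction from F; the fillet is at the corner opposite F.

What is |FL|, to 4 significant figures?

54.65

F is at the origin; F and Z share the same y with |FZ| = 40.5 and Z on the +x side, so Z = (40.50, 0.000). FS is vertical with |FS| = 52.7 and S on the +y side, so S = (0.000, 52.70). The virtual corner opposite F is at (40.50, 52.70). A1 meets ZL tangentially, so RL is at right angles to ZL and the tangent condition forces RE to be normal to ES, with radius 16.0, so the center R sits 16.0 in from both sides at R = (24.50, 36.70). That places the tangent points at L = (40.50, 36.70) on ZL and E = (24.50, 52.70) on ES. Then |FL| = |L − F| = 54.65.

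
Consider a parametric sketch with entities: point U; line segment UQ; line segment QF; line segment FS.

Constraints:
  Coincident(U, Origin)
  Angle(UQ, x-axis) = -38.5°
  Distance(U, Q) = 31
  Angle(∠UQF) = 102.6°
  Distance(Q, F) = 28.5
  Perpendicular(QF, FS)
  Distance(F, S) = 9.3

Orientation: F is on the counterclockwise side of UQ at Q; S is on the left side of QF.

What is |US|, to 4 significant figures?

41.02

U is at the origin; UQ runs at -38.5° with length 31.0, so Q = 31.0·(cos -38.5°, sin -38.5°) = (24.26, -19.30). ∠UQF = 102.6°, so QF runs at -38.5° + (180° − 102.6°) = 38.90° from the x-axis; with |QF| = 28.5, F = Q + 28.5·(cos 38.90°, sin 38.90°) = (46.44, -1.401). QF ⟂ FS; with |FS| = 9.3 on the left of QF, S = F + 9.3·(-0.6280, 0.7782) = (40.60, 5.837). Then |US| = |S − U| = 41.02.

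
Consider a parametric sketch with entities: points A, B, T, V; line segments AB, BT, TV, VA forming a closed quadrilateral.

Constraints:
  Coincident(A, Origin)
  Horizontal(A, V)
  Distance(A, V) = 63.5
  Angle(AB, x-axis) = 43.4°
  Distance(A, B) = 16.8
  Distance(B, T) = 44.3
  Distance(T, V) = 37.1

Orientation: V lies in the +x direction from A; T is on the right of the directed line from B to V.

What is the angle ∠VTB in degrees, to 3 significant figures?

79.9°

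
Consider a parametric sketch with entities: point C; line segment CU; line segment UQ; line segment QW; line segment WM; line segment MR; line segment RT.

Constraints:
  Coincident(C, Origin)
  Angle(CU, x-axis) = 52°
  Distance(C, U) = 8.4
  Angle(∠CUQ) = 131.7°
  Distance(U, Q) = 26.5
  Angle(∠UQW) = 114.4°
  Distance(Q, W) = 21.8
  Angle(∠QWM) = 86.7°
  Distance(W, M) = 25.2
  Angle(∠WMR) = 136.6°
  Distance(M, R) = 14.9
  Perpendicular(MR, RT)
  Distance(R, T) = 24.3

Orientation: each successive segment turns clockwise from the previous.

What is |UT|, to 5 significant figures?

7.4721

C is at the origin; CU runs at 52.0° with length 8.4, so U = (5.1716, 6.6193). ∠CUQ = 131.7° gives UQ at 3.7000° from the x-axis; with |UQ| = 26.5, Q = (31.616, 8.3294). ∠UQW = 114.4° gives QW at -61.900° from the x-axis; with |QW| = 21.8, W = (41.884, -10.901). ∠QWM = 86.7° gives WM at -155.20° from the x-axis; with |WM| = 25.2, M = (19.008, -21.471). ∠WMR = 136.6° gives MR at 161.40° from the x-axis; with |MR| = 14.9, R = (4.8866, -16.719). The perpendicularity gives RT at right angles to MR, so RT runs at 71.400°; with |RT| = 24.3, T = (12.637, 6.3121). Then |UT| = |T − U| = 7.4721.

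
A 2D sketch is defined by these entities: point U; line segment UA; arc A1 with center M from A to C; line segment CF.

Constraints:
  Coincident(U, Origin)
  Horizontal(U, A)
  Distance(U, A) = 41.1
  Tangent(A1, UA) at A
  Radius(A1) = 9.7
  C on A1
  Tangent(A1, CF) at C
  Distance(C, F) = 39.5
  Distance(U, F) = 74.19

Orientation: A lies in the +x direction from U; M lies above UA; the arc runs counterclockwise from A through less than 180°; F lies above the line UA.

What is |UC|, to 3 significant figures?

51.3

U is at the origin; UA is horizontal with |UA| = 41.1 and A on the +x side, so A = (41.1, 0.00). The tangent condition forces MA to be normal to UA, so M = A + (0, 9.7) = (41.1, 9.70). Since MC ⟂ CF (tangency), |MF| = √(9.7² + 39.5²) = 40.7 regardless of where C sits on A1. So F lies on both circle(U, 74.19) and circle(M, 40.7); the above-UA intersection is F = (57.5, 46.9). C is the foot of the tangent from F: C = (50.7, 8.03).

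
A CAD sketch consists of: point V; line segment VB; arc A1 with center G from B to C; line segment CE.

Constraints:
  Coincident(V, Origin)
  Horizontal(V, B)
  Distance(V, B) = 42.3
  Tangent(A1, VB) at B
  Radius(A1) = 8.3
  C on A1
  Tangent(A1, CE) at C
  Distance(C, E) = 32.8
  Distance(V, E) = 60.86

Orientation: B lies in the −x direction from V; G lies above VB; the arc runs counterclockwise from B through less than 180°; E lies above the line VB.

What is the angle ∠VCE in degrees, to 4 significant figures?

124.3°

V is at the origin; VB is horizontal with |VB| = 42.3 and B on the −x side, so B = (-42.30, 0.000). Tangency of A1 to VB means the radius GB is perpendicular to VB, so G = B + (0, 8.3) = (-42.30, 8.300). Since GC ⟂ CE (tangency), |GE| = √(8.3² + 32.8²) = 33.83 regardless of where C sits on A1. So E lies on both circle(V, 60.86) and circle(G, 33.83); the above-VB intersection is E = (-43.96, 42.09). C is the foot of the tangent from E: C = (-34.36, 10.73).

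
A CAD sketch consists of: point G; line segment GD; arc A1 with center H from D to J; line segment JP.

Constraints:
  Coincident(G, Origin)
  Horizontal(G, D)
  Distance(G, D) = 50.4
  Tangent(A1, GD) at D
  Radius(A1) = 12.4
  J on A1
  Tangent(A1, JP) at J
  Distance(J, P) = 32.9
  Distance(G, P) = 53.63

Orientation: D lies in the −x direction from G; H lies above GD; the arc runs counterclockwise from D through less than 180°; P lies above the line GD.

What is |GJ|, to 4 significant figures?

39.54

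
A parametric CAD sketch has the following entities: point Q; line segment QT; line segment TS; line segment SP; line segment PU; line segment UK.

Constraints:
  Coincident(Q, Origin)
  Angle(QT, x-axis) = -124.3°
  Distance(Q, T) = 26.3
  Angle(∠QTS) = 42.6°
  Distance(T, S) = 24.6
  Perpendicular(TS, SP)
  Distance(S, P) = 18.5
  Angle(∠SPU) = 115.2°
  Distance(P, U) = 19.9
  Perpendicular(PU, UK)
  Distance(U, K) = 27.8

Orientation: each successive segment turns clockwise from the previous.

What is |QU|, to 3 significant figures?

15.7

Q is at the origin; QT runs at -124.3° with length 26.3, so T = (-14.8, -21.7). ∠QTS = 42.6° gives TS at 98.3° from the x-axis; with |TS| = 24.6, S = (-18.4, 2.62). TS is perpendicular to SP, so SP runs at 8.30°; with |SP| = 18.5, P = (-0.0657, 5.29). ∠SPU = 115.2° gives PU at -56.5° from the x-axis; with |PU| = 19.9, U = (10.9, -11.3). Then |QU| = |U − Q| = 15.7.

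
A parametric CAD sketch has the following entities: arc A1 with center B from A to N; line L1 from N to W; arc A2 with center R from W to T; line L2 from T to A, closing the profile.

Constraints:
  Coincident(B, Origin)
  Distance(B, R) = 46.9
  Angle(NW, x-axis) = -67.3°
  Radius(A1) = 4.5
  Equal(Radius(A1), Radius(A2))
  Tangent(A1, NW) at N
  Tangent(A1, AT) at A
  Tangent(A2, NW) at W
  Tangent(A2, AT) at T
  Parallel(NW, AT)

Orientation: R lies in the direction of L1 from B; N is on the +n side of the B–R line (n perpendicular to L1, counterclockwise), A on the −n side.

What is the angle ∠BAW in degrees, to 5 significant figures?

79.137°

The slot axis is L1's direction at -67.3°, so u = (cos -67.3°, sin -67.3°) = (0.38591, -0.92254) and n = (−sin -67.3°, cos -67.3°) = (0.92254, 0.38591). B is at the origin and R lies 46.9 along u from B, so R = 46.9·u = (18.099, -43.267). Tangency of A1 to both parallel lines with radius 4.5 puts N and A at B ± 4.5·n: N = (4.1514, 1.7366), A = (-4.1514, -1.7366). Equal radii place W and T the same way about R: W = R + 4.5·n = (22.250, -41.530), T = R − 4.5·n = (13.948, -45.004). Then cos ∠BAW = AB·AW / (|AB||AW|), giving 79.137°.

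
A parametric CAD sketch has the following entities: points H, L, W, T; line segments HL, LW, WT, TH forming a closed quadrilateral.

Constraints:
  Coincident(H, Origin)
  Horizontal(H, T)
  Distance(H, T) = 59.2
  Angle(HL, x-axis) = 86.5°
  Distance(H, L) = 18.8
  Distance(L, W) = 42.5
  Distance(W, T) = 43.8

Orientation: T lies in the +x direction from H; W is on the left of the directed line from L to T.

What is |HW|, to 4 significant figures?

54.72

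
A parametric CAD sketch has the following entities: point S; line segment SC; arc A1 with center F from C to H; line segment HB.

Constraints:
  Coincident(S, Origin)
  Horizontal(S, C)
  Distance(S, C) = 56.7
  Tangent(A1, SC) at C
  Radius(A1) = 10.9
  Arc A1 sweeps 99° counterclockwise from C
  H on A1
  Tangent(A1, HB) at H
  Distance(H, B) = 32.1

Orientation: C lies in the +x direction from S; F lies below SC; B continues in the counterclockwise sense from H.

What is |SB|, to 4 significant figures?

67.53

S is at the origin; SC is horizontal with |SC| = 56.7 and C on the +x side, so C = (56.70, 0.000). Since A1 is tangent to SC there, FC ⟂ SC, so F = C + (0, -10.9) = (56.70, -10.90). On A1, C sits at bearing 90° from F; a 99° counterclockwise sweep puts H at bearing 189°, so H = F + 10.9·(cos 189°, sin 189°) = (45.93, -12.61). Tangency of A1 to HB means the radius FH is perpendicular to HB, so HB runs along (−sin 189°, cos 189°); with |HB| = 32.1, B = (50.96, -44.31). Then |SB| = |B − S| = 67.53.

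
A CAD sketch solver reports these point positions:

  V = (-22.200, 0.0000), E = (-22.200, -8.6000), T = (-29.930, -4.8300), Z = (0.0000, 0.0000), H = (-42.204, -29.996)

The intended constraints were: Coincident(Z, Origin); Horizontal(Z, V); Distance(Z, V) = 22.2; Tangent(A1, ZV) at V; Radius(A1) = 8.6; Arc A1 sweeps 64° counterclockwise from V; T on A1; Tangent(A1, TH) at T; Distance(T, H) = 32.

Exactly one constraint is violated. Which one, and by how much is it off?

Distance(T, H) = 32 — off by 4.00.

Z = (0.00, 0.00) ✓; Z.y = 0.00, V.y = 0.00 ✓; |ZV| = 22.20 ✓; ∠(EV, VZ) = 90.00° ✓; |EV| = 8.600 ✓; bearing(E→T) − bearing(E→V) = 64.00° ✓; |ET| = 8.600 ✓; ∠(ET, TH) = 90.00° ✓; |TH| = 28.00 ✗.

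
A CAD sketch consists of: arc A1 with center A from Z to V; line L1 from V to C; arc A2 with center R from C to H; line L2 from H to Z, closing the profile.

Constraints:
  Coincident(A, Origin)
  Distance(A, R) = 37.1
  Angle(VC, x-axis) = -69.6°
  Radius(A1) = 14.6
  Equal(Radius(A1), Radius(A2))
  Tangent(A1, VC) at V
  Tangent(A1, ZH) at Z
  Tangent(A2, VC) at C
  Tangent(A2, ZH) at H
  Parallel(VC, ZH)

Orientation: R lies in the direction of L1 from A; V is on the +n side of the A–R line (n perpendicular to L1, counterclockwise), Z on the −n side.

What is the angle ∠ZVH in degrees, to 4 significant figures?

51.80°

The slot axis is L1's direction at -69.6°, so u = (cos -69.6°, sin -69.6°) = (0.3486, -0.9373) and n = (−sin -69.6°, cos -69.6°) = (0.9373, 0.3486). A is at the origin and R lies 37.1 along u from A, so R = 37.1·u = (12.93, -34.77). Tangency of A1 to both parallel lines with radius 14.6 puts V and Z at A ± 14.6·n: V = (13.68, 5.089), Z = (-13.68, -5.089). Equal radii place C and H the same way about R: C = R + 14.6·n = (26.62, -29.68), H = R − 14.6·n = (-0.7523, -39.86). Then cos ∠ZVH = VZ·VH / (|VZ||VH|), giving 51.80°.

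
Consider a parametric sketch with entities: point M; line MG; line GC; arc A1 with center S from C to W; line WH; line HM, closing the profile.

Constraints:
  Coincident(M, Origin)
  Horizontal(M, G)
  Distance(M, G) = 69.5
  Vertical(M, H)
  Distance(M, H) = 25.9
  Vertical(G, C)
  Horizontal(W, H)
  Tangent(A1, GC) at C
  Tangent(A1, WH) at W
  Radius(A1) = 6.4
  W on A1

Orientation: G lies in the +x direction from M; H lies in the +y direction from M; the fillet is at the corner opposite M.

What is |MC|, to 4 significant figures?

72.18

M is at the origin; M and G share the same y with |MG| = 69.5 and G on the +x side, so G = (69.50, 0.000). MH is vertical with |MH| = 25.9 and H on the +y side, so H = (0.000, 25.90). The virtual corner opposite M is at (69.50, 25.90). A1 meets GC tangentially, so SC is at right angles to GC and since A1 is tangent to WH there, SW ⟂ WH, with radius 6.4, so the center S sits 6.4 in from both sides at S = (63.10, 19.50). That places the tangent points at C = (69.50, 19.50) on GC and W = (63.10, 25.90) on WH. Then |MC| = |C − M| = 72.18.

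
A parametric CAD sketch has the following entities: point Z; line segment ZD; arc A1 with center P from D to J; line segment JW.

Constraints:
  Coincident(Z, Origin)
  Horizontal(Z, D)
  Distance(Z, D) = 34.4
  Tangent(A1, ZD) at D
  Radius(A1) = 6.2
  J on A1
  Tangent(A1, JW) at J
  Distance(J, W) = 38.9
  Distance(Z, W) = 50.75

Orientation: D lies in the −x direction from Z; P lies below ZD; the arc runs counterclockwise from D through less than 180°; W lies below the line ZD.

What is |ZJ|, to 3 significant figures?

41.0

Checks: |PJ| = 6.200 ✓; ∠(PJ, JW) = 90.00° ✓; |JW| = 38.90 ✓; |ZW| = 50.75 ✓.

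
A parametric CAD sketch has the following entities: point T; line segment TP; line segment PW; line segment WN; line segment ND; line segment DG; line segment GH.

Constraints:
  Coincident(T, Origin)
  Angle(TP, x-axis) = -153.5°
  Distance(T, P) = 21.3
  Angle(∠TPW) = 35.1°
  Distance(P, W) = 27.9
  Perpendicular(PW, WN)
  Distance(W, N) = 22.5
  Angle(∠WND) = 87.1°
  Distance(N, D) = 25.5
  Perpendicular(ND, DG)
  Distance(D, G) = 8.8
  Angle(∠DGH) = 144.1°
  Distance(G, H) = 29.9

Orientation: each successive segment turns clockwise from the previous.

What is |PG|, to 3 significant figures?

12.8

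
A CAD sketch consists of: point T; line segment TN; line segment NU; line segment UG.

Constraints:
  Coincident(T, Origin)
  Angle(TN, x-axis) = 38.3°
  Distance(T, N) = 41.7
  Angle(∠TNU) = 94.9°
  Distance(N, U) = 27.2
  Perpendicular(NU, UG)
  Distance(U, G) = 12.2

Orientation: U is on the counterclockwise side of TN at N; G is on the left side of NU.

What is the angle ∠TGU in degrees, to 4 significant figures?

133.7°

T is at the origin; TN runs at 38.3° with length 41.7, so N = 41.7·(cos 38.3°, sin 38.3°) = (32.73, 25.84). ∠TNU = 94.9°, so NU runs at 38.3° + (180° − 94.9°) = 123.4° from the x-axis; with |NU| = 27.2, U = N + 27.2·(cos 123.4°, sin 123.4°) = (17.75, 48.55). NU ⟂ UG; with |UG| = 12.2 on the left of NU, G = U + 12.2·(-0.8348, -0.5505) = (7.567, 41.84). Then cos ∠TGU = GT·GU / (|GT||GU|), giving 133.7°.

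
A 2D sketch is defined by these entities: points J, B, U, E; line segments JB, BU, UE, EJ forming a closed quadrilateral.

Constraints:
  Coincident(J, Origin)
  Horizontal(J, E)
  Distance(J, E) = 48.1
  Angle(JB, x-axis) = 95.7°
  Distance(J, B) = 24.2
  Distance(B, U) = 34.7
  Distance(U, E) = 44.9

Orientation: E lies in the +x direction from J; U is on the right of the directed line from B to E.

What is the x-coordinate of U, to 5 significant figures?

4.3191

J is at the origin; JE is horizontal with |JE| = 48.1 and E in +x, so E = (48.1, 0). JB runs at 95.7° with |JB| = 24.2, so B = (-2.4035, 24.080). U is determined by |BU| = 34.7 and |UE| = 44.9 together: it lies at the intersection of circle(B, 34.7) and circle(E, 44.9). With |BE| = 55.951, the foot of the radical line on BE is 20.720 from B and the perpendicular offset is √(34.7² − 20.720²) = 27.835. Taking the right-of-BE solution: U = (4.3191, -9.9622).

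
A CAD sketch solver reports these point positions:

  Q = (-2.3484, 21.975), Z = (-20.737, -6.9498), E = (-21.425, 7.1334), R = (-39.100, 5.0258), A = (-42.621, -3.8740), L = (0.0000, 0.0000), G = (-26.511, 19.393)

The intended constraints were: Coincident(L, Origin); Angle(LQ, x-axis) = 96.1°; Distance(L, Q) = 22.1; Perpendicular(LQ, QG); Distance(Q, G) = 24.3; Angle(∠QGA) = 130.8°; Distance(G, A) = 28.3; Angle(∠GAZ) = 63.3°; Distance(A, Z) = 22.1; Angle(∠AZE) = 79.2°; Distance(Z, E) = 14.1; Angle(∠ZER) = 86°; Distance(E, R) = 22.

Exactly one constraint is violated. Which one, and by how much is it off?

Distance(E, R) = 22 — off by 4.20.

L = (0.00, 0.00) ✓; LQ at 96.10° ✓; |LQ| = 22.10 ✓; ∠(LQ, QG) = 90.00° ✓; |QG| = 24.30 ✓; ∠QGA = 130.8° ✓; |GA| = 28.30 ✓; ∠GAZ = 63.30° ✓; |AZ| = 22.10 ✓; ∠AZE = 79.20° ✓; |ZE| = 14.10 ✓; ∠ZER = 86.00° ✓; |ER| = 17.80 ✗.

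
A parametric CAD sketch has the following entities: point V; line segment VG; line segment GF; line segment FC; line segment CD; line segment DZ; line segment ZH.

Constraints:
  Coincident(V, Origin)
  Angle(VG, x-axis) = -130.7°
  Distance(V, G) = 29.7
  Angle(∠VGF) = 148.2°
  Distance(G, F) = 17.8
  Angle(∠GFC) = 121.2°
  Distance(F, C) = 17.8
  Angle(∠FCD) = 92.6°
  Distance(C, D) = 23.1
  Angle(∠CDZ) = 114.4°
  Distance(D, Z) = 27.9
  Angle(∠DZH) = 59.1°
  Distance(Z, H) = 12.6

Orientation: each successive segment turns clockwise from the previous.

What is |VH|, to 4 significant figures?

22.07

V is at the origin; VG runs at -130.7° with length 29.7, so G = (-19.37, -22.52). ∠VGF = 148.2° gives GF at -162.5° from the x-axis; with |GF| = 17.8, F = (-36.34, -27.87). ∠GFC = 121.2° gives FC at 138.7° from the x-axis; with |FC| = 17.8, C = (-49.72, -16.12). ∠FCD = 92.6° gives CD at 51.30° from the x-axis; with |CD| = 23.1, D = (-35.27, 1.907). ∠CDZ = 114.4° gives DZ at -14.30° from the x-axis; with |DZ| = 27.9, Z = (-8.237, -4.984). ∠DZH = 59.1° gives ZH at -135.2° from the x-axis; with |ZH| = 12.6, H = (-17.18, -13.86). Then |VH| = |H − V| = 22.07.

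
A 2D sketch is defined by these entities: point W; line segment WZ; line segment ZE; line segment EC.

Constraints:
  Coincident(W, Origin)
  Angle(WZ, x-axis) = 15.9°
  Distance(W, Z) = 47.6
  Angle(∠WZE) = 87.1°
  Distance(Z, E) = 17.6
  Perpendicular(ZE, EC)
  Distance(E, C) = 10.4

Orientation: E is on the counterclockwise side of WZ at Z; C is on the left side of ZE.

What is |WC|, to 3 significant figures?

40.1

∠WZE = 87.1°, so ZE runs at 15.9° + (180° − 87.1°) = 109° from the x-axis; with |ZE| = 17.6, E = Z + 17.6·(cos 109°, sin 109°) = (40.1, 29.7). ZE is perpendicular to EC; with |EC| = 10.4 on the left of ZE, C = E + 10.4·(-0.947, -0.322) = (30.3, 26.3). Then |WC| = |C − W| = 40.1.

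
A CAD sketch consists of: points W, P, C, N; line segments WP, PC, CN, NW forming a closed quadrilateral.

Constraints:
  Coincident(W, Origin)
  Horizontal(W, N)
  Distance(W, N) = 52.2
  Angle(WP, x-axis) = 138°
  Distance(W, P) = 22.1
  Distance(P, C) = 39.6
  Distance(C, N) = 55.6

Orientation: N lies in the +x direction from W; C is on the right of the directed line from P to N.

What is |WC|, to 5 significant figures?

20.936

W is at the origin; WN is horizontal with |WN| = 52.2 and N in +x, so N = (52.2, 0). WP runs at 138.0° with |WP| = 22.1, so P = (-16.424, 14.788). C is determined by |PC| = 39.6 and |CN| = 55.6 together: it lies at the intersection of circle(P, 39.6) and circle(N, 55.6). With |PN| = 70.199, the foot of the radical line on PN is 24.250 from P and the perpendicular offset is √(39.6² − 24.250²) = 31.306. Taking the right-of-PN solution: C = (0.68763, -20.925).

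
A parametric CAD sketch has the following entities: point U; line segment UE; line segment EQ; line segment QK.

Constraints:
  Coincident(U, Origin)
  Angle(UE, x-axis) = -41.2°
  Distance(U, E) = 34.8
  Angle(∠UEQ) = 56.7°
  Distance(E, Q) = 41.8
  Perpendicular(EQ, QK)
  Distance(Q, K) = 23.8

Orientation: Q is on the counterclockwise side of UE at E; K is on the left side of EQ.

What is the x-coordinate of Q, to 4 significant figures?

31.93

U is at the origin; UE runs at -41.2° with length 34.8, so E = 34.8·(cos -41.2°, sin -41.2°) = (26.18, -22.92). ∠UEQ = 56.7°, so EQ runs at -41.2° + (180° − 56.7°) = 82.10° from the x-axis; with |EQ| = 41.8, Q = E + 41.8·(cos 82.10°, sin 82.10°) = (31.93, 18.48). So Q.x = 31.93.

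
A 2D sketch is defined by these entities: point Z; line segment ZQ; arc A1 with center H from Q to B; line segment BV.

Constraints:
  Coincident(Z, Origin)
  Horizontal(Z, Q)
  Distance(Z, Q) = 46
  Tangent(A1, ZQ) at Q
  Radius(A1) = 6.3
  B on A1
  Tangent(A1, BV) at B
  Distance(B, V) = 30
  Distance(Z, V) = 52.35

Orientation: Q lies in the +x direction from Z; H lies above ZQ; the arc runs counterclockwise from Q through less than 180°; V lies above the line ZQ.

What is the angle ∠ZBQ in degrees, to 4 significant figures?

48.37°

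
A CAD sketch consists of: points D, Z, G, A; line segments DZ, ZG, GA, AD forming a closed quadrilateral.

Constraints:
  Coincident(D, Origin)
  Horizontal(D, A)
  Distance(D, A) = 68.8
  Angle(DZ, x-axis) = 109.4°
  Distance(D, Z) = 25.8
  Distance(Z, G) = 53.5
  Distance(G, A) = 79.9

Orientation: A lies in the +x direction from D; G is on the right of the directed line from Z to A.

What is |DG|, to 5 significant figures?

29.621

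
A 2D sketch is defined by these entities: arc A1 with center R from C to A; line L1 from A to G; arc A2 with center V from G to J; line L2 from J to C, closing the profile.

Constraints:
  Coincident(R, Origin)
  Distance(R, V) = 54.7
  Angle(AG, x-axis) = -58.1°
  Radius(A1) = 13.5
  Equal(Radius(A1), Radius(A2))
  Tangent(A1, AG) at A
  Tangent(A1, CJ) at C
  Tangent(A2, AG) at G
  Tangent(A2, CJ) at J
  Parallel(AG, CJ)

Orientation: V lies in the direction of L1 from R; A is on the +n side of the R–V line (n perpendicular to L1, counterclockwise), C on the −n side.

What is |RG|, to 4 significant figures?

56.34

Tangency of A1 to both parallel lines with radius 13.5 puts A and C at R ± 13.5·n: A = (11.46, 7.134), C = (-11.46, -7.134). Equal radii place G and J the same way about V: G = V + 13.5·n = (40.37, -39.30), J = V − 13.5·n = (17.44, -53.57). Then |RG| = |G − R| = 56.34.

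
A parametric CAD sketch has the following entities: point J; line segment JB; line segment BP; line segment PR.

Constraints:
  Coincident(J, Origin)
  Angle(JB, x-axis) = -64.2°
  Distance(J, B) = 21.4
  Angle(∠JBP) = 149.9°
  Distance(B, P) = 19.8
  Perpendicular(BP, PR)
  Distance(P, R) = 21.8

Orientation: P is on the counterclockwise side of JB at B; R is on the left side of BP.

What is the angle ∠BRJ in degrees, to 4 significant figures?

31.64°

J is at the origin; JB runs at -64.2° with length 21.4, so B = 21.4·(cos -64.2°, sin -64.2°) = (9.314, -19.27). ∠JBP = 149.9°, so BP runs at -64.2° + (180° − 149.9°) = -34.10° from the x-axis; with |BP| = 19.8, P = B + 19.8·(cos -34.10°, sin -34.10°) = (25.71, -30.37). The perpendicularity gives PR at right angles to BP; with |PR| = 21.8 on the left of BP, R = P + 21.8·(0.5606, 0.8281) = (37.93, -12.32). Then cos ∠BRJ = RB·RJ / (|RB||RJ|), giving 31.64°.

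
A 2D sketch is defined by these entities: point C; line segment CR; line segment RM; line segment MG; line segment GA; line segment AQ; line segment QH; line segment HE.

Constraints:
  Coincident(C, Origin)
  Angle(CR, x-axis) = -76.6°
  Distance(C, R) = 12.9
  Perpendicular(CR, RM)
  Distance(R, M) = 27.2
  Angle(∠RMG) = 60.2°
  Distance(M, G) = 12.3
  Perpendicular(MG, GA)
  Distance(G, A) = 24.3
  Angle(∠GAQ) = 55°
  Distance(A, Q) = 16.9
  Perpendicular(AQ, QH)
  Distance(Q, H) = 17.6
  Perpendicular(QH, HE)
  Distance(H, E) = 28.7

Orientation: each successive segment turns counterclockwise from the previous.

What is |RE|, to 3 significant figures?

19.8

C is at the origin; CR runs at -76.6° with length 12.9, so R = (2.99, -12.5). CR is perpendicular to RM, so RM runs at 13.4°; with |RM| = 27.2, M = (29.4, -6.25). ∠RMG = 60.2° gives MG at 133° from the x-axis; with |MG| = 12.3, G = (21.0, 2.72). The perpendicularity gives GA at right angles to MG, so GA runs at -137°; with |GA| = 24.3, A = (3.32, -13.9). ∠GAQ = 55.0° gives AQ at -11.8° from the x-axis; with |AQ| = 16.9, Q = (19.9, -17.4). AQ ⟂ QH, so QH runs at 78.2°; with |QH| = 17.6, H = (23.5, -0.141). QH ⟂ HE, so HE runs at 168°; with |HE| = 28.7, E = (-4.64, 5.73). Then |RE| = |E − R| = 19.8.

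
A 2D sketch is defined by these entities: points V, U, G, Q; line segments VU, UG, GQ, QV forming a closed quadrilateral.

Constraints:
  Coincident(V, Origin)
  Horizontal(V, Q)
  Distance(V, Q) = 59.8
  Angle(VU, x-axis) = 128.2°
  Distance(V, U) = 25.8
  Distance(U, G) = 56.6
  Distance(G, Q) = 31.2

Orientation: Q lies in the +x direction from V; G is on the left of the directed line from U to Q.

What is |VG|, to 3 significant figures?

47.3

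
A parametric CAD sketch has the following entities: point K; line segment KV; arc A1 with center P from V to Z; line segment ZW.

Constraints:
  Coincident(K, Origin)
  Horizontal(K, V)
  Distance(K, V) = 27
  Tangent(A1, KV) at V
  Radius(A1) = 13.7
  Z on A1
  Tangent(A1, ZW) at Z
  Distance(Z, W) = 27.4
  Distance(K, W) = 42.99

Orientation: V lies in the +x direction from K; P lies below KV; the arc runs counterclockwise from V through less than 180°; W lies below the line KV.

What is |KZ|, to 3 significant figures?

19.0

Checks: |PZ| = 13.70 ✓; ∠(PZ, ZW) = 90.00° ✓; |ZW| = 27.40 ✓; |KW| = 42.99 ✓.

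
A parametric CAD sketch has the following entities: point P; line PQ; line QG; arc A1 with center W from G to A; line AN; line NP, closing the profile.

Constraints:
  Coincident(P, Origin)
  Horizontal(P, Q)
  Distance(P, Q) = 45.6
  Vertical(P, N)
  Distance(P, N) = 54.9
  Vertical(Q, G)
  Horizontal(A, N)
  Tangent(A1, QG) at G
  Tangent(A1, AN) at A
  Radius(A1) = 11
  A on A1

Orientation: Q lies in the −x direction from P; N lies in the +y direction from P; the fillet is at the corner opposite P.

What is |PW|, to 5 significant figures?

55.896

P is at the origin; P and Q share the same y with |PQ| = 45.6 and Q on the −x side, so Q = (-45.600, 0.0000). P and N share the same x with |PN| = 54.9 and N on the +y side, so N = (0.0000, 54.900). The virtual corner opposite P is at (-45.600, 54.900). Tangency of A1 to QG means the radius WG is perpendicular to QG and the tangent condition forces WA to be normal to AN, with radius 11.0, so the center W sits 11.0 in from both sides at W = (-34.600, 43.900). Then |PW| = |W − P| = 55.896.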